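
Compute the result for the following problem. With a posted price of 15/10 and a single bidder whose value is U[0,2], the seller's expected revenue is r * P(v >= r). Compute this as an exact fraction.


Step 1: Posted price r = 3/2, value support [0,2]
Step 2: P(v >= r) = (2 - 3/2)/2 = 1/4
Step 3: Expected revenue = r * P(v >= r) = 3/2 * 1/4
Step 4: Revenue = 3/8

3/8


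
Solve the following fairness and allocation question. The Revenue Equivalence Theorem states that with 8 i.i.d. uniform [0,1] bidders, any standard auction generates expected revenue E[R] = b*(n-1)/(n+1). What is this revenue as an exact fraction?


Step 1: By Revenue Equivalence, expected revenue = b*(n-1)/(n+1)
Step 2: Substituting n = 8, b = 1
Step 3: Revenue = 1*(8-1)/(8+1) = 1*7/9
Step 4: Revenue = 7/9

7/9


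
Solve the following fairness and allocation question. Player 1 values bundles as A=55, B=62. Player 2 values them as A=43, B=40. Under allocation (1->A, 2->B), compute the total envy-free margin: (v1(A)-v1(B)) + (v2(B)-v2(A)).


Step 1: Player 1's margin = v1(A) - v1(B) = 55 - 62 = -7
Step 2: Player 2's margin = v2(B) - v2(A) = 40 - 43 = -3
Step 3: Total margin = -7 + -3 = -10

-10


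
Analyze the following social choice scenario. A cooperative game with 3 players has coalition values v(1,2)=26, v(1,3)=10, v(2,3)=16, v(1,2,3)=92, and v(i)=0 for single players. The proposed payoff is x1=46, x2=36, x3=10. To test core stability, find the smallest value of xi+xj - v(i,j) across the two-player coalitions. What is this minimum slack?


Step 1: Slack for coalition (1,2): x1+x2 - v12 = 82 - 26 = 56
Step 2: Slack for coalition (1,3): x1+x3 - v13 = 56 - 10 = 46
Step 3: Slack for coalition (2,3): x2+x3 - v23 = 46 - 16 = 30
Step 4: Minimum slack = min(56, 46, 30) = 30, attained by (2,3); no pair can gain by deviating, so the allocation is in the core

30


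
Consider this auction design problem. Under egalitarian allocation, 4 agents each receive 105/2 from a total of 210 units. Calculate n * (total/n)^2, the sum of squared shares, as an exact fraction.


Step 1: Each agent's share = 210/4 = 105/2
Step 2: Square of each share = (105/2)^2 = 11025/4
Step 3: Sum of squares = 4 * 11025/4 = 11025

11025


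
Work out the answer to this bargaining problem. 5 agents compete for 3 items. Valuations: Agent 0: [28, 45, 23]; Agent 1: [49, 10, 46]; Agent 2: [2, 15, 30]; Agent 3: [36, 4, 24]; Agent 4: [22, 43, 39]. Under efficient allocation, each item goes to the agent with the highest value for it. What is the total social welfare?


Step 1: For each item, find the maximum value among all agents.
Step 2: Item 0 -> Agent 1 (value 49)
Step 3: Item 1 -> Agent 0 (value 45)
Step 4: Item 2 -> Agent 1 (value 46)
Step 5: Total welfare = 49 + 45 + 46 = 140

140


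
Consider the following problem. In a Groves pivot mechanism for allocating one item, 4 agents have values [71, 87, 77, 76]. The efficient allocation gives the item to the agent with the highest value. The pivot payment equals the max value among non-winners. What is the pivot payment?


Step 1: The efficient winner is agent 1 with value 87
Step 2: Other agents' values: [71, 77, 76]
Step 3: Pivot payment = max(others) = 77
Step 4: The winner pays 77

77


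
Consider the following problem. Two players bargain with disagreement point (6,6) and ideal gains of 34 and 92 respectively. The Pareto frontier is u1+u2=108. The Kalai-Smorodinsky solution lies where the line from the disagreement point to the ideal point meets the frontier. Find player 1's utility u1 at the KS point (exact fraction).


Step 1: At the KS point, (u1-d1)/r1 = (u2-d2)/r2 = t and u1+u2 = 108
Step 2: u1 = d1 + r1*t and u2 = d2 + r2*t, so (d1 + r1*t) + (d2 + r2*t) = 108
Step 3: t = (108 - 6 - 6)/(34 + 92) = 96/126 = 16/21
Step 4: u1 = d1 + r1*t = 6 + 34 * 16/21 = 670/21
Step 5: (Check: u2 = d2 + r2*t = 1598/21; u1+u2 = 670/21 + 1598/21 = 108, on the frontier.)

670/21


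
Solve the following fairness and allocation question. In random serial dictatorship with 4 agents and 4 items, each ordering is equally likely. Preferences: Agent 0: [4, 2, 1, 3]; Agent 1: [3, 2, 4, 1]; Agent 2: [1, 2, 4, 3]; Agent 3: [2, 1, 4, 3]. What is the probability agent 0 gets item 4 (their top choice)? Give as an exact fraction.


Step 1: Agent 0 wants item 4
Step 2: There are 24 possible orderings of agents
Step 3: In 24 orderings, agent 0 gets item 4
Step 4: Probability = 24/24 = 1

1


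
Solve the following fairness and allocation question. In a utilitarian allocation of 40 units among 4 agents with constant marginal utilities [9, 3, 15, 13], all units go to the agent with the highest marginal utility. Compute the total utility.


Step 1: The marginal utilities are [9, 3, 15, 13]
Step 2: The highest marginal utility is 15
Step 3: All 40 units go to that agent
Step 4: Total utility = 15 * 40 = 600

600


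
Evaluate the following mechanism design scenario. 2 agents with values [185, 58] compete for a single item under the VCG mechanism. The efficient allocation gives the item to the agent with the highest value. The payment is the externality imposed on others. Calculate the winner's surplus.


Step 1: The winner is the agent with the highest value: agent 0 with value 185
Step 2: Values of other agents: [58]
Step 3: VCG payment = max of others' values = 58
Step 4: Surplus = 185 - 58 = 127

127


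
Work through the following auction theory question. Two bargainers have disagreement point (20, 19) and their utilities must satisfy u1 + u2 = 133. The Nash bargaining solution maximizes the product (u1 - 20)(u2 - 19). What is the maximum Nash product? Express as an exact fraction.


Step 1: The Nash solution splits surplus symmetrically above the disagreement point
Step 2: u1 = (total + d1 - d2)/2 = (133 + 20 - 19)/2 = 67
Step 3: u2 = (total - d1 + d2)/2 = (133 - 20 + 19)/2 = 66
Step 4: Nash product = (67 - 20) * (66 - 19)
Step 5: = 47 * 47 = 2209

2209


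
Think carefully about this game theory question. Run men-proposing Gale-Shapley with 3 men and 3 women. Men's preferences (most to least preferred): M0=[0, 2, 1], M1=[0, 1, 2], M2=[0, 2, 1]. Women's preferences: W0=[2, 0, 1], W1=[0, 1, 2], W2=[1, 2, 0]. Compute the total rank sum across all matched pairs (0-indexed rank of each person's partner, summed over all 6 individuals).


Step 1: Run Gale-Shapley (men propose, women hold best offer):
  M0 proposes to W0; she accepts
  M1 proposes to W0; rejected
  M1 proposes to W1; she accepts
  M2 proposes to W0; she switches from M0
  M0 proposes to W2; she accepts
Step 2: Final matching: W0-M2, W1-M1, W2-M0
Step 3: 0-indexed ranks (man's rank of his match, then woman's): 0 + 0 + 1 + 1 + 1 + 2
Step 4: Total rank sum = 5

5


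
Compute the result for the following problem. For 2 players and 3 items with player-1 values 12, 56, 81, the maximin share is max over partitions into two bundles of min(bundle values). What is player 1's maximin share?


Step 1: Item values = 12, 56, 81
Step 2: Enumerate all 2-bundle partitions and take the smaller bundle:
  Partition 1: {12} vs {56,81} -> bundles 12, 137; min = 12
  Partition 2: {56} vs {12,81} -> bundles 56, 93; min = 56
  Partition 3: {81} vs {12,56} -> bundles 81, 68; min = 68
Step 3: MMS = max(12, 56, 68) = 68

68


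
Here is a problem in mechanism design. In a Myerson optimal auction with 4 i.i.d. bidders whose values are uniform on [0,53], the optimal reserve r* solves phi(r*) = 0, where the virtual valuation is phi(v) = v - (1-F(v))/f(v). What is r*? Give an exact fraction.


Step 1: For U[0,53], F(v) = v/53 and f(v) = 1/53
Step 2: phi(v) = v - (1 - v/53)/(1/53) = v - (53 - v) = 2v - 53
Step 3: Set phi(r*) = 0: 2r* - 53 = 0
Step 4: r* = 53/2 (the number of bidders n = 4 does not enter)

53/2


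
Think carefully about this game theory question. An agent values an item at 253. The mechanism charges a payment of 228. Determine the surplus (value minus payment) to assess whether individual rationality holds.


Step 1: Surplus = value - payment = 253 - 228 = 25
Step 2: IR is satisfied (surplus >= 0)

25


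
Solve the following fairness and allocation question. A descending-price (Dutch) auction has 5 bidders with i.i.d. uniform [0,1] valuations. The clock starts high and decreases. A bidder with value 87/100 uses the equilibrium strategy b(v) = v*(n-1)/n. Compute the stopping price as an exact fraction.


Step 1: Dutch auctions are strategically equivalent to first-price auctions
Step 2: The equilibrium bid is b(v) = v*(n-1)/n
Step 3: b = 87/100 * 4/5
Step 4: b = 87/125

87/125


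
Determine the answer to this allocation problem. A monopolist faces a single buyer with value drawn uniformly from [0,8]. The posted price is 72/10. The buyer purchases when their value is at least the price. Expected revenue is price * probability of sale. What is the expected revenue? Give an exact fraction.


Step 1: Posted price r = 36/5, value support [0,8]
Step 2: P(v >= r) = (8 - 36/5)/8 = 1/10
Step 3: Expected revenue = r * P(v >= r) = 36/5 * 1/10
Step 4: Revenue = 18/25

18/25


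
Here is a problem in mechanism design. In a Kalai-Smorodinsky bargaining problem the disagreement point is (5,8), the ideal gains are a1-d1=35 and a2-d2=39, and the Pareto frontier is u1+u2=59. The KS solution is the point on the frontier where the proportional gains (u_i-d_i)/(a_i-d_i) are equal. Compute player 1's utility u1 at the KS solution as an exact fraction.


Step 1: At the KS point, (u1-d1)/r1 = (u2-d2)/r2 = t and u1+u2 = 59
Step 2: u1 = d1 + r1*t and u2 = d2 + r2*t, so (d1 + r1*t) + (d2 + r2*t) = 59
Step 3: t = (59 - 5 - 8)/(35 + 39) = 46/74 = 23/37
Step 4: u1 = d1 + r1*t = 5 + 35 * 23/37 = 990/37
Step 5: (Check: u2 = d2 + r2*t = 1193/37; u1+u2 = 990/37 + 1193/37 = 59, on the frontier.)

990/37


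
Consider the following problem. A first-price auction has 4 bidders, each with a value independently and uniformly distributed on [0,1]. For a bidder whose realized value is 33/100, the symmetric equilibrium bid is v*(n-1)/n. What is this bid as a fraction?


Step 1: The symmetric BNE bidding function is b(v) = v * (n-1) / n
Step 2: Substitute v = 33/100 and n = 4
Step 3: b = 33/100 * 3/4
Step 4: b = 99/400

99/400


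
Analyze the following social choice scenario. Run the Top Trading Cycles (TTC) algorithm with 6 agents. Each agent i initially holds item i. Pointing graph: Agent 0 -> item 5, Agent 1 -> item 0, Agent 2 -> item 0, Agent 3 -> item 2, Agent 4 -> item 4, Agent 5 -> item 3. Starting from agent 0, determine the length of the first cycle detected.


Step 1: Trace the pointer graph from agent 0: 0 -> 5 -> 3 -> 2 -> 0
Step 2: A cycle is detected when we revisit agent 0
Step 3: The cycle is: 0 -> 5 -> 3 -> 2 -> 0
Step 4: Cycle length = 4

4


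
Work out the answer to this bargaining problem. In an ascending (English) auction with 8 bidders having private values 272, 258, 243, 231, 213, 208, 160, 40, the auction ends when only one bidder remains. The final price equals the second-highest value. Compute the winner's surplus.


Step 1: Identify the highest value: 272
Step 2: Identify the second-highest value: 258
Step 3: The final price = second-highest value = 258
Step 4: Surplus = 272 - 258 = 14

14


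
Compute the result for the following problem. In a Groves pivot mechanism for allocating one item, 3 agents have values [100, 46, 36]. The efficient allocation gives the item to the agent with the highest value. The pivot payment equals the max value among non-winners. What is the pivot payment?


Step 1: The efficient winner is agent 0 with value 100
Step 2: Other agents' values: [46, 36]
Step 3: Pivot payment = max(others) = 46
Step 4: The winner pays 46

46


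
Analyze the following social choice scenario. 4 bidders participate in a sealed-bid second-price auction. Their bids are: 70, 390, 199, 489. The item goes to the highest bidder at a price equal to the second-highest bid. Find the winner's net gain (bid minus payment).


Step 1: Sort bids in descending order: 489, 390, 199, 70
Step 2: The winning bid is the highest: 489
Step 3: The payment equals the second-highest bid: 390
Step 4: Surplus = winner's bid - payment = 489 - 390 = 99

99


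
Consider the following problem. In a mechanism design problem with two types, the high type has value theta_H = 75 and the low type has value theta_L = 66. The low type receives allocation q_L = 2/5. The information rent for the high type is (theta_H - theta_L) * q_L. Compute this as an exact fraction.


Step 1: theta_H - theta_L = 75 - 66 = 9
Step 2: Information rent = (theta_H - theta_L) * q_L
Step 3: = 9 * 2/5
Step 4: = 18/5

18/5


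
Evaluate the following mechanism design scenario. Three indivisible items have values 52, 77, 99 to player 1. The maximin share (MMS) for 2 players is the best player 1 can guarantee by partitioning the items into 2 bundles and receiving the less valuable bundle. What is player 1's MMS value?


Step 1: Item values = 52, 77, 99
Step 2: Enumerate all 2-bundle partitions and take the smaller bundle:
  Partition 1: {52} vs {77,99} -> bundles 52, 176; min = 52
  Partition 2: {77} vs {52,99} -> bundles 77, 151; min = 77
  Partition 3: {99} vs {52,77} -> bundles 99, 129; min = 99
Step 3: MMS = max(52, 77, 99) = 99

99


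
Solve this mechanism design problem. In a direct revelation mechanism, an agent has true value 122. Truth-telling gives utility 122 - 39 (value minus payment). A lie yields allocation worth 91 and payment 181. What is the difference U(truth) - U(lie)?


Step 1: U(truth) = value - payment = 122 - 39 = 83
Step 2: U(lie) = allocation - payment = 91 - 181 = -90
Step 3: IC gap = 83 - (-90) = 173

173


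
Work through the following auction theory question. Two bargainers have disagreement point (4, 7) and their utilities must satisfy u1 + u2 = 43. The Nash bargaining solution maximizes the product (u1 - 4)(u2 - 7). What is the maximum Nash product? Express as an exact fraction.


Step 1: The Nash solution splits surplus symmetrically above the disagreement point
Step 2: u1 = (total + d1 - d2)/2 = (43 + 4 - 7)/2 = 20
Step 3: u2 = (total - d1 + d2)/2 = (43 - 4 + 7)/2 = 23
Step 4: Nash product = (20 - 4) * (23 - 7)
Step 5: = 16 * 16 = 256

256


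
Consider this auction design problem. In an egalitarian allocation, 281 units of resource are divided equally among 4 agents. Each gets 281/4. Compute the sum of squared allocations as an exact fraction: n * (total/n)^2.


Step 1: Each agent's share = 281/4
Step 2: Square of each share = (281/4)^2 = 78961/16
Step 3: Sum of squares = 4 * 78961/16 = 78961/4

78961/4


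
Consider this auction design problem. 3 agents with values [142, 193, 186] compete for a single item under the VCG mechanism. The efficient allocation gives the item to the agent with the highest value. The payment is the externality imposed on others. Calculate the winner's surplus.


Step 1: The winner is the agent with the highest value: agent 1 with value 193
Step 2: Values of other agents: [142, 186]
Step 3: VCG payment = max of others' values = 186
Step 4: Surplus = 193 - 186 = 7

7


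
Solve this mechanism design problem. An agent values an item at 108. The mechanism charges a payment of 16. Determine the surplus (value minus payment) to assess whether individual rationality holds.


Step 1: Surplus = value - payment = 108 - 16 = 92
Step 2: IR is satisfied (surplus >= 0)

92


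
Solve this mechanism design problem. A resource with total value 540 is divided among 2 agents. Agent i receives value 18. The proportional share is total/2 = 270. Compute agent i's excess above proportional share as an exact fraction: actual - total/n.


Step 1: Proportional share = 540/2 = 270
Step 2: Agent's actual allocation = 18
Step 3: Excess = 18 - 270 = -252

-252


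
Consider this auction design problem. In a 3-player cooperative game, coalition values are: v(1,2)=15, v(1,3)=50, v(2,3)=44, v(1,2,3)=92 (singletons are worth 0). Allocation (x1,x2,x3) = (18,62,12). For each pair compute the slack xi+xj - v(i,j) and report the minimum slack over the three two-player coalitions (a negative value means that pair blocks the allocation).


Step 1: Slack for coalition (1,2): x1+x2 - v12 = 80 - 15 = 65
Step 2: Slack for coalition (1,3): x1+x3 - v13 = 30 - 50 = -20
Step 3: Slack for coalition (2,3): x2+x3 - v23 = 74 - 44 = 30
Step 4: Minimum slack = min(65, -20, 30) = -20, attained by (1,3); coalition (1,3) can block (slack < 0), so the allocation is not in the core

-20


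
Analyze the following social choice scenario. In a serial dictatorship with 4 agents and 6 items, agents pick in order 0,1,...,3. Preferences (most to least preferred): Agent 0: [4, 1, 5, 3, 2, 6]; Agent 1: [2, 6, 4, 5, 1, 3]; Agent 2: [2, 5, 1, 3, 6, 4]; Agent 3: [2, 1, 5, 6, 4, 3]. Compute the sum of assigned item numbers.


Step 1: Agent 0 picks item 4
Step 2: Agent 1 picks item 2
Step 3: Agent 2 picks item 5
Step 4: Agent 3 picks item 1
Step 5: Sum = 4 + 2 + 5 + 1 = 12

12


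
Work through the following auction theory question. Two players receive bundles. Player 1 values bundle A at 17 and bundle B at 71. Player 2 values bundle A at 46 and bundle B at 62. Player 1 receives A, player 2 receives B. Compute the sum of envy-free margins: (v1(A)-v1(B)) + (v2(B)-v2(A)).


Step 1: Player 1's margin = v1(A) - v1(B) = 17 - 71 = -54
Step 2: Player 2's margin = v2(B) - v2(A) = 62 - 46 = 16
Step 3: Total margin = -54 + 16 = -38

-38


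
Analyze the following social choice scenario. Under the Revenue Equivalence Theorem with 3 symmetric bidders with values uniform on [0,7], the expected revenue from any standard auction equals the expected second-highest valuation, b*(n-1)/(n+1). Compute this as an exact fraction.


Step 1: By Revenue Equivalence, expected revenue = b*(n-1)/(n+1)
Step 2: Substituting n = 3, b = 7
Step 3: Revenue = 7*(3-1)/(3+1) = 7*2/4
Step 4: Revenue = 14/4 = 7/2

7/2


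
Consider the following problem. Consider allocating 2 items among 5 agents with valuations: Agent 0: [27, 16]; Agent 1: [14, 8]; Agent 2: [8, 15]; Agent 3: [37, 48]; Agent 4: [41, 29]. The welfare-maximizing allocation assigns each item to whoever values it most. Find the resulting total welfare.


Step 1: For each item, find the maximum value among all agents.
Step 2: Item 0 -> Agent 4 (value 41)
Step 3: Item 1 -> Agent 3 (value 48)
Step 4: Total welfare = 41 + 48 = 89

89


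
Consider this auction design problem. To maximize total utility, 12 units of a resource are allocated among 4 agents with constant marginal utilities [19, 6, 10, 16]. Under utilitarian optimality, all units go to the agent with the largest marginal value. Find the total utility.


Step 1: The marginal utilities are [19, 6, 10, 16]
Step 2: The highest marginal utility is 19
Step 3: All 12 units go to that agent
Step 4: Total utility = 19 * 12 = 228

228


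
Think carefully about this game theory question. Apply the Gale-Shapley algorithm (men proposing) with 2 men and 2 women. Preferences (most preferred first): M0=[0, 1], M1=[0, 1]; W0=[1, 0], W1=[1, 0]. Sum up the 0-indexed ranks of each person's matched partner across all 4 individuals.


Step 1: Run Gale-Shapley (men propose, women hold best offer):
  M0 proposes to W0; she accepts
  M1 proposes to W0; she switches from M0
  M0 proposes to W1; she accepts
Step 2: Final matching: W0-M1, W1-M0
Step 3: 0-indexed ranks (man's rank of his match, then woman's): 0 + 0 + 1 + 1
Step 4: Total rank sum = 2

2


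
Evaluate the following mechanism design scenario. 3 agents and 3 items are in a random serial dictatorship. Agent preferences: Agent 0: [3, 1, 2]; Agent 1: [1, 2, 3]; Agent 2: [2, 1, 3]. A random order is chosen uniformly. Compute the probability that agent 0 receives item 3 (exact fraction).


Step 1: Agent 0 wants item 3
Step 2: There are 6 possible orderings of agents
Step 3: In 6 orderings, agent 0 gets item 3
Step 4: Probability = 6/6 = 1

1


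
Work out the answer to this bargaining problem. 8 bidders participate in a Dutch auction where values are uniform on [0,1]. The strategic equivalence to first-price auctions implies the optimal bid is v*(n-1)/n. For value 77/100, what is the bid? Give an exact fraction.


Step 1: Dutch auctions are strategically equivalent to first-price auctions
Step 2: The equilibrium bid is b(v) = v*(n-1)/n
Step 3: b = 77/100 * 7/8
Step 4: b = 539/800

539/800


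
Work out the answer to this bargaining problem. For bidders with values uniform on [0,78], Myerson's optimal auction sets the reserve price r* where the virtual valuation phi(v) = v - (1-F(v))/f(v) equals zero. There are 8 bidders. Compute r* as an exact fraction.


Step 1: For U[0,78], F(v) = v/78 and f(v) = 1/78
Step 2: phi(v) = v - (1 - v/78)/(1/78) = v - (78 - v) = 2v - 78
Step 3: Set phi(r*) = 0: 2r* - 78 = 0
Step 4: r* = 78/2 = 39 (the number of bidders n = 8 does not enter)

39


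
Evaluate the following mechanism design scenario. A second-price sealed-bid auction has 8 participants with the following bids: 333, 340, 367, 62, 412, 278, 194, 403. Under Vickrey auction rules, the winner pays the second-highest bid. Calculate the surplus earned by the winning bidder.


Step 1: Sort bids in descending order: 412, 403, 367, 340, 333, 278, 194, 62
Step 2: The winning bid is the highest: 412
Step 3: The payment equals the second-highest bid: 403
Step 4: Surplus = winner's bid - payment = 412 - 403 = 9

9


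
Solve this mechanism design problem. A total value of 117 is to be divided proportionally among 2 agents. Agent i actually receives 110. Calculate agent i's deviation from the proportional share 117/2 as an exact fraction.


Step 1: Proportional share = 117/2
Step 2: Agent's actual allocation = 110
Step 3: Excess = 110 - 117/2 = 103/2

103/2


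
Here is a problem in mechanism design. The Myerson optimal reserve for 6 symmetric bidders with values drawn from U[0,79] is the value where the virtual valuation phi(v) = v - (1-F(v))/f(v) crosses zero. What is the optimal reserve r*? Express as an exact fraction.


Step 1: For U[0,79], F(v) = v/79 and f(v) = 1/79
Step 2: phi(v) = v - (1 - v/79)/(1/79) = v - (79 - v) = 2v - 79
Step 3: Set phi(r*) = 0: 2r* - 79 = 0
Step 4: r* = 79/2 (the number of bidders n = 6 does not enter)

79/2


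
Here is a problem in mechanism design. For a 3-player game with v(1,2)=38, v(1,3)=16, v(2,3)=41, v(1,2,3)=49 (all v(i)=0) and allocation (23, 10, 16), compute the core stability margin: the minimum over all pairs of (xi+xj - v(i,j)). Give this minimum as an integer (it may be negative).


Step 1: Slack for coalition (1,2): x1+x2 - v12 = 33 - 38 = -5
Step 2: Slack for coalition (1,3): x1+x3 - v13 = 39 - 16 = 23
Step 3: Slack for coalition (2,3): x2+x3 - v23 = 26 - 41 = -15
Step 4: Minimum slack = min(-5, 23, -15) = -15, attained by (2,3); coalition (2,3) can block (slack < 0), so the allocation is not in the core

-15


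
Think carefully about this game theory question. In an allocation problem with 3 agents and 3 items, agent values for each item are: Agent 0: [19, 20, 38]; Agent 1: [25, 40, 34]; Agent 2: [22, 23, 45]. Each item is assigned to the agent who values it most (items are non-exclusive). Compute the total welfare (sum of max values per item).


Step 1: For each item, find the maximum value among all agents.
Step 2: Item 0 -> Agent 1 (value 25)
Step 3: Item 1 -> Agent 1 (value 40)
Step 4: Item 2 -> Agent 2 (value 45)
Step 5: Total welfare = 25 + 40 + 45 = 110

110


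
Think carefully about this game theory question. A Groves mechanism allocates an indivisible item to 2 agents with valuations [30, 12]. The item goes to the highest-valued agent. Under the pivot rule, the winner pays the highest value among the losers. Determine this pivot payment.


Step 1: The efficient winner is agent 0 with value 30
Step 2: Other agents' values: [12]
Step 3: Pivot payment = max(others) = 12
Step 4: The winner pays 12

12


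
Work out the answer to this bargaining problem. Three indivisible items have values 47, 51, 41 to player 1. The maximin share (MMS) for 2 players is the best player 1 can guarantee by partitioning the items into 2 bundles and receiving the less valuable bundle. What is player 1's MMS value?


Step 1: Item values = 47, 51, 41
Step 2: Enumerate all 2-bundle partitions and take the smaller bundle:
  Partition 1: {47} vs {51,41} -> bundles 47, 92; min = 47
  Partition 2: {51} vs {47,41} -> bundles 51, 88; min = 51
  Partition 3: {41} vs {47,51} -> bundles 41, 98; min = 41
Step 3: MMS = max(47, 51, 41) = 51

51


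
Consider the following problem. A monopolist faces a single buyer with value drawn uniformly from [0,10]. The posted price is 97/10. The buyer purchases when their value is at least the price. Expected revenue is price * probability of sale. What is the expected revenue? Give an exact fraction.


Step 1: Posted price r = 97/10, value support [0,10]
Step 2: P(v >= r) = (10 - 97/10)/10 = 3/100
Step 3: Expected revenue = r * P(v >= r) = 97/10 * 3/100
Step 4: Revenue = 291/1000

291/1000


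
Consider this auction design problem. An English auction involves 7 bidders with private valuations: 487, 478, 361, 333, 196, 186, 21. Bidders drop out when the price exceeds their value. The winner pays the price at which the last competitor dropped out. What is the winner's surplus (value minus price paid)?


Step 1: Identify the highest value: 487
Step 2: Identify the second-highest value: 478
Step 3: The final price = second-highest value = 478
Step 4: Surplus = 487 - 478 = 9

9


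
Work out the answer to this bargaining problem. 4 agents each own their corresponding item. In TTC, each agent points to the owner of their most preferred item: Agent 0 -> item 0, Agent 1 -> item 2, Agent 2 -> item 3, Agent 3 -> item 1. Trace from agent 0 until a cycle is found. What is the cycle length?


Step 1: Trace the pointer graph from agent 0: 0 -> 0
Step 2: A cycle is detected when we revisit agent 0
Step 3: The cycle is: 0 -> 0
Step 4: Cycle length = 1

1


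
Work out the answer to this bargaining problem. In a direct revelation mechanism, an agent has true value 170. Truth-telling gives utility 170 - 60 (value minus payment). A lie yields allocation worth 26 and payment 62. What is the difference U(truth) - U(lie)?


Step 1: U(truth) = value - payment = 170 - 60 = 110
Step 2: U(lie) = allocation - payment = 26 - 62 = -36
Step 3: IC gap = 110 - (-36) = 146

146


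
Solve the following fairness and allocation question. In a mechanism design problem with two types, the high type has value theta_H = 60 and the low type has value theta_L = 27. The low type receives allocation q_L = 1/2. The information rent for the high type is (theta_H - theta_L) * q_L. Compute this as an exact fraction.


Step 1: theta_H - theta_L = 60 - 27 = 33
Step 2: Information rent = (theta_H - theta_L) * q_L
Step 3: = 33 * 1/2
Step 4: = 33/2

33/2


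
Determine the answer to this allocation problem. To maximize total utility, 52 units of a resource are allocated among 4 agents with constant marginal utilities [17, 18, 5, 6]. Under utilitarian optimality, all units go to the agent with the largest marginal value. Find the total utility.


Step 1: The marginal utilities are [17, 18, 5, 6]
Step 2: The highest marginal utility is 18
Step 3: All 52 units go to that agent
Step 4: Total utility = 18 * 52 = 936

936


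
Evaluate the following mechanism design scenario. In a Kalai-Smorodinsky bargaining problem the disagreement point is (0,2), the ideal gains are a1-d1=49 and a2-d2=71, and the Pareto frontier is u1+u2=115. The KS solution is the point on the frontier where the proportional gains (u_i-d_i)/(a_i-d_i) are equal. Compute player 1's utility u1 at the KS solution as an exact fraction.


Step 1: At the KS point, (u1-d1)/r1 = (u2-d2)/r2 = t and u1+u2 = 115
Step 2: u1 = d1 + r1*t and u2 = d2 + r2*t, so (d1 + r1*t) + (d2 + r2*t) = 115
Step 3: t = (115 - 0 - 2)/(49 + 71) = 113/120
Step 4: u1 = d1 + r1*t = 0 + 49 * 113/120 = 5537/120
Step 5: (Check: u2 = d2 + r2*t = 8263/120; u1+u2 = 5537/120 + 8263/120 = 115, on the frontier.)

5537/120


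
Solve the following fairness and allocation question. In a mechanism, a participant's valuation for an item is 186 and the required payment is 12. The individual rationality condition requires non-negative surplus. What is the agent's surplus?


Step 1: Surplus = value - payment = 186 - 12 = 174
Step 2: IR is satisfied (surplus >= 0)

174


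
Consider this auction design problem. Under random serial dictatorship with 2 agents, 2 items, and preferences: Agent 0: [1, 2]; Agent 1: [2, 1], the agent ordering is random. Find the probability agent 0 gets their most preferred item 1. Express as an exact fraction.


Step 1: Agent 0 wants item 1
Step 2: There are 2 possible orderings of agents
Step 3: In 2 orderings, agent 0 gets item 1
Step 4: Probability = 2/2 = 1

1


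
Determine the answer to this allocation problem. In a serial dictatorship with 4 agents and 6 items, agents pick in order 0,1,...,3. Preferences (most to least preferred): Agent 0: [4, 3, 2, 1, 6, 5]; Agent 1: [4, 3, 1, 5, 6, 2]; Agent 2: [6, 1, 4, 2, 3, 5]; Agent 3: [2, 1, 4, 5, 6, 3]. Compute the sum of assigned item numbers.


Step 1: Agent 0 picks item 4
Step 2: Agent 1 picks item 3
Step 3: Agent 2 picks item 6
Step 4: Agent 3 picks item 2
Step 5: Sum = 4 + 3 + 6 + 2 = 15

15


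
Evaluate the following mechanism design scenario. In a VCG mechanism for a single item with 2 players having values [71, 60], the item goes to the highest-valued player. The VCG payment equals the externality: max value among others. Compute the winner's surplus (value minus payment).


Step 1: The winner is the agent with the highest value: agent 0 with value 71
Step 2: Values of other agents: [60]
Step 3: VCG payment = max of others' values = 60
Step 4: Surplus = 71 - 60 = 11

11


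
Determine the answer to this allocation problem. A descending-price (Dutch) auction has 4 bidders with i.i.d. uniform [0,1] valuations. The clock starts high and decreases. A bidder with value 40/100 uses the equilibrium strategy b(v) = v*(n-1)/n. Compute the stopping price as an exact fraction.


Step 1: Dutch auctions are strategically equivalent to first-price auctions
Step 2: The equilibrium bid is b(v) = v*(n-1)/n
Step 3: b = 2/5 * 3/4
Step 4: b = 3/10

3/10


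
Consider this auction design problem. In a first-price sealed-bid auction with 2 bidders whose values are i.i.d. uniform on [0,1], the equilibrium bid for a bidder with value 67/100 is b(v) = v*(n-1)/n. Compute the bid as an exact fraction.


Step 1: The symmetric BNE bidding function is b(v) = v * (n-1) / n
Step 2: Substitute v = 67/100 and n = 2
Step 3: b = 67/100 * 1/2
Step 4: b = 67/200

67/200


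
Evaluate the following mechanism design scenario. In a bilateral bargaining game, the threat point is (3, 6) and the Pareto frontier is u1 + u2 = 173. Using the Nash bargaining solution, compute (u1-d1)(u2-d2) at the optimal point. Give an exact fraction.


Step 1: The Nash solution splits surplus symmetrically above the disagreement point
Step 2: u1 = (total + d1 - d2)/2 = (173 + 3 - 6)/2 = 85
Step 3: u2 = (total - d1 + d2)/2 = (173 - 3 + 6)/2 = 88
Step 4: Nash product = (85 - 3) * (88 - 6)
Step 5: = 82 * 82 = 6724

6724


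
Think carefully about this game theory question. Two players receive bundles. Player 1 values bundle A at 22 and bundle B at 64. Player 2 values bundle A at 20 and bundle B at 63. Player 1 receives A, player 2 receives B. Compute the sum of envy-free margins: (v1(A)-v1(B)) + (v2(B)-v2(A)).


Step 1: Player 1's margin = v1(A) - v1(B) = 22 - 64 = -42
Step 2: Player 2's margin = v2(B) - v2(A) = 63 - 20 = 43
Step 3: Total margin = -42 + 43 = 1

1


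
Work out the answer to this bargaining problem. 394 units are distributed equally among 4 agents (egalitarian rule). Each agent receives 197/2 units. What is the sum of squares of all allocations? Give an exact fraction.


Step 1: Each agent's share = 394/4 = 197/2
Step 2: Square of each share = (197/2)^2 = 38809/4
Step 3: Sum of squares = 4 * 38809/4 = 38809

38809


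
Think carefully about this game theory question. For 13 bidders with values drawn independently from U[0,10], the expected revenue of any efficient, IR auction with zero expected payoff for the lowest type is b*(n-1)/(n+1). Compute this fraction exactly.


Step 1: By Revenue Equivalence, expected revenue = b*(n-1)/(n+1)
Step 2: Substituting n = 13, b = 10
Step 3: Revenue = 10*(13-1)/(13+1) = 10*12/14
Step 4: Revenue = 120/14 = 60/7

60/7


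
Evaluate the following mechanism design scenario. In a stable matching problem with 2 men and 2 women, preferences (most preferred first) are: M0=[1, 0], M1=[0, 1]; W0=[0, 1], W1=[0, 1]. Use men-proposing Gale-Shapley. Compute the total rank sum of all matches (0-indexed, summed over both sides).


Step 1: Run Gale-Shapley (men propose, women hold best offer):
  M0 proposes to W1; she accepts
  M1 proposes to W0; she accepts
Step 2: Final matching: W0-M1, W1-M0
Step 3: 0-indexed ranks (man's rank of his match, then woman's): 0 + 1 + 0 + 0
Step 4: Total rank sum = 1

1


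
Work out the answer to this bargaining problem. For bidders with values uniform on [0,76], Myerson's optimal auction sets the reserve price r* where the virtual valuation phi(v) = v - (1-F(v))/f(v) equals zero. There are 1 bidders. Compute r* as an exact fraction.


Step 1: For U[0,76], F(v) = v/76 and f(v) = 1/76
Step 2: phi(v) = v - (1 - v/76)/(1/76) = v - (76 - v) = 2v - 76
Step 3: Set phi(r*) = 0: 2r* - 76 = 0
Step 4: r* = 76/2 = 38 (the number of bidders n = 1 does not enter)

38


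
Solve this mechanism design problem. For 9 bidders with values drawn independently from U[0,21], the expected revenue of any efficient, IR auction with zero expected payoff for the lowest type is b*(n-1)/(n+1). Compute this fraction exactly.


Step 1: By Revenue Equivalence, expected revenue = b*(n-1)/(n+1)
Step 2: Substituting n = 9, b = 21
Step 3: Revenue = 21*(9-1)/(9+1) = 21*8/10
Step 4: Revenue = 168/10 = 84/5

84/5


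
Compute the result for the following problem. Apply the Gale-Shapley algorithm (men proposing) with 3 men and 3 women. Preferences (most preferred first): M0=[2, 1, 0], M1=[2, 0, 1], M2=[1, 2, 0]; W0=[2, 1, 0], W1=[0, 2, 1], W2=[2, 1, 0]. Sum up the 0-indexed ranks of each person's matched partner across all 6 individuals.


Step 1: Run Gale-Shapley (men propose, women hold best offer):
  M0 proposes to W2; she accepts
  M1 proposes to W2; she switches from M0
  M2 proposes to W1; she accepts
  M0 proposes to W1; she switches from M2
  M2 proposes to W2; she switches from M1
  M1 proposes to W0; she accepts
Step 2: Final matching: W0-M1, W1-M0, W2-M2
Step 3: 0-indexed ranks (man's rank of his match, then woman's): 1 + 1 + 1 + 0 + 1 + 0
Step 4: Total rank sum = 4

4


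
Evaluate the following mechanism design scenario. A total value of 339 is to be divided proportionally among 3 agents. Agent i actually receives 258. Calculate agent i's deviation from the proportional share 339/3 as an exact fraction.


Step 1: Proportional share = 339/3 = 113
Step 2: Agent's actual allocation = 258
Step 3: Excess = 258 - 113 = 145

145


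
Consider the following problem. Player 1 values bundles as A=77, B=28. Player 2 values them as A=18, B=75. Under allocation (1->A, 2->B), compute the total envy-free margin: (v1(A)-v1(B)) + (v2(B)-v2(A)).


Step 1: Player 1's margin = v1(A) - v1(B) = 77 - 28 = 49
Step 2: Player 2's margin = v2(B) - v2(A) = 75 - 18 = 57
Step 3: Total margin = 49 + 57 = 106

106


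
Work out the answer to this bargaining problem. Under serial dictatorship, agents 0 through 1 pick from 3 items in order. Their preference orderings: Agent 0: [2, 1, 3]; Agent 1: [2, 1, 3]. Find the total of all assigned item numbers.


Step 1: Agent 0 picks item 2
Step 2: Agent 1 picks item 1
Step 3: Sum = 2 + 1 = 3

3


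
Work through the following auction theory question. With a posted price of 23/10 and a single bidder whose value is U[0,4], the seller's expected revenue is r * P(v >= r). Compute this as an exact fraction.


Step 1: Posted price r = 23/10, value support [0,4]
Step 2: P(v >= r) = (4 - 23/10)/4 = 17/40
Step 3: Expected revenue = r * P(v >= r) = 23/10 * 17/40
Step 4: Revenue = 391/400

391/400


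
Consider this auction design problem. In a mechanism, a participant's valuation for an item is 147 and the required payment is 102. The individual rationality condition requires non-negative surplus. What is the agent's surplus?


Step 1: Surplus = value - payment = 147 - 102 = 45
Step 2: IR is satisfied (surplus >= 0)

45


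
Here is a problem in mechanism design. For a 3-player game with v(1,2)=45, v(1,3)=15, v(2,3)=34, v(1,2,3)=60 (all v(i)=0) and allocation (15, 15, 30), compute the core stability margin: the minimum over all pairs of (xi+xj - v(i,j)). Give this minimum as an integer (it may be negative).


Step 1: Slack for coalition (1,2): x1+x2 - v12 = 30 - 45 = -15
Step 2: Slack for coalition (1,3): x1+x3 - v13 = 45 - 15 = 30
Step 3: Slack for coalition (2,3): x2+x3 - v23 = 45 - 34 = 11
Step 4: Minimum slack = min(-15, 30, 11) = -15, attained by (1,2); coalition (1,2) can block (slack < 0), so the allocation is not in the core

-15


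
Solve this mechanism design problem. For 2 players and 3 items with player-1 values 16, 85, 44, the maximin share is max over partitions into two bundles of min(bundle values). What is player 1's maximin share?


Step 1: Item values = 16, 85, 44
Step 2: Enumerate all 2-bundle partitions and take the smaller bundle:
  Partition 1: {16} vs {85,44} -> bundles 16, 129; min = 16
  Partition 2: {85} vs {16,44} -> bundles 85, 60; min = 60
  Partition 3: {44} vs {16,85} -> bundles 44, 101; min = 44
Step 3: MMS = max(16, 60, 44) = 60

60


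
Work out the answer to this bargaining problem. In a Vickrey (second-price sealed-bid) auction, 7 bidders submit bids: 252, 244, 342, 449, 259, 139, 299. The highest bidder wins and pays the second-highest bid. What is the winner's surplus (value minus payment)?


Step 1: Sort bids in descending order: 449, 342, 299, 259, 252, 244, 139
Step 2: The winning bid is the highest: 449
Step 3: The payment equals the second-highest bid: 342
Step 4: Surplus = winner's bid - payment = 449 - 342 = 107

107


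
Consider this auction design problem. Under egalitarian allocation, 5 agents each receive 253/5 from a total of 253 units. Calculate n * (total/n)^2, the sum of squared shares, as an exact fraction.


Step 1: Each agent's share = 253/5
Step 2: Square of each share = (253/5)^2 = 64009/25
Step 3: Sum of squares = 5 * 64009/25 = 64009/5

64009/5


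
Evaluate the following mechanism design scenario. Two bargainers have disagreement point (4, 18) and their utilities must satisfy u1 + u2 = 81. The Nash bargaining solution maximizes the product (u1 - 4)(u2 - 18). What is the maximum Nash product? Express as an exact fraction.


Step 1: The Nash solution splits surplus symmetrically above the disagreement point
Step 2: u1 = (total + d1 - d2)/2 = (81 + 4 - 18)/2 = 67/2
Step 3: u2 = (total - d1 + d2)/2 = (81 - 4 + 18)/2 = 95/2
Step 4: Nash product = (67/2 - 4) * (95/2 - 18)
Step 5: = 59/2 * 59/2 = 3481/4

3481/4


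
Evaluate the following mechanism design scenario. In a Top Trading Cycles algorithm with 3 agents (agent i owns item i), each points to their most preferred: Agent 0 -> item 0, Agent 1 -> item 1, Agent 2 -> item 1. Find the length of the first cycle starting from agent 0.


Step 1: Trace the pointer graph from agent 0: 0 -> 0
Step 2: A cycle is detected when we revisit agent 0
Step 3: The cycle is: 0 -> 0
Step 4: Cycle length = 1

1


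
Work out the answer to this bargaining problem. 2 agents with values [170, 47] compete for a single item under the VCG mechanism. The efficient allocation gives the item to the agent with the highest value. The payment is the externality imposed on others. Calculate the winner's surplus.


Step 1: The winner is the agent with the highest value: agent 0 with value 170
Step 2: Values of other agents: [47]
Step 3: VCG payment = max of others' values = 47
Step 4: Surplus = 170 - 47 = 123

123
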